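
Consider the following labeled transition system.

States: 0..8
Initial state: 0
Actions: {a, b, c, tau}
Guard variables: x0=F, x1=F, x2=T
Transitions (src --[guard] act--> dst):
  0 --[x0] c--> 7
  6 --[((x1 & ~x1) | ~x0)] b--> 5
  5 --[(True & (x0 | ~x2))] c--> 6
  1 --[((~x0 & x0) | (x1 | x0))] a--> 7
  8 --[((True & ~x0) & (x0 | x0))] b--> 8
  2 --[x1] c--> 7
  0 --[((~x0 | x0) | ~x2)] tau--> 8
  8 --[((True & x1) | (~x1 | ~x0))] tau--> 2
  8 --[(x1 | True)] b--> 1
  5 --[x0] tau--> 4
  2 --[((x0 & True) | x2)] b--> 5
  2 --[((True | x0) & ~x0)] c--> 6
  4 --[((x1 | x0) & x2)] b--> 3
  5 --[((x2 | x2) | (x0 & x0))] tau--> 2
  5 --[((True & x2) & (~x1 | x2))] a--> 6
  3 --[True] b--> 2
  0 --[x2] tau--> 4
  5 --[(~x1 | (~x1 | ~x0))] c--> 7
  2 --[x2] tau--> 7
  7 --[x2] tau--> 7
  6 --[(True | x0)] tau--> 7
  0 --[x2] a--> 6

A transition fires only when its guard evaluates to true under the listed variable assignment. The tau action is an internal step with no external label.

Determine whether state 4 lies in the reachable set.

Answer: REACHABLE

Working:
Guard filter leaves 15 enabled edge(s).
depth 0: {0}
depth 1: {4,6,8}  total {0,4,6,8}
depth 2: {1,2,5,7}  total {0,1,2,4,5,6,7,8}
R = {0,1,2,4,5,6,7,8}
Path to 4: tau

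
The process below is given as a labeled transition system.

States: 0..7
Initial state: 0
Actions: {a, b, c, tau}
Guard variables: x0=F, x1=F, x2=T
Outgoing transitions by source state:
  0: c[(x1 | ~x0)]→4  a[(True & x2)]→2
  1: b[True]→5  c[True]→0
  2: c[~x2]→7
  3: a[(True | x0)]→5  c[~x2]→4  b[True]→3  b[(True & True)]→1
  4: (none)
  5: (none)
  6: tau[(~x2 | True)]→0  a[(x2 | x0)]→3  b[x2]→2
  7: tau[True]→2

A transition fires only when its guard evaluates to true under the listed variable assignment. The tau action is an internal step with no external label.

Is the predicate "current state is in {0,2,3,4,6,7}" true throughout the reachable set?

Safe = {0,2,3,4,6,7}
R = {0,2,4}
  0: safe
  2: safe
  4: safe

Answer: INVARIANT HOLDS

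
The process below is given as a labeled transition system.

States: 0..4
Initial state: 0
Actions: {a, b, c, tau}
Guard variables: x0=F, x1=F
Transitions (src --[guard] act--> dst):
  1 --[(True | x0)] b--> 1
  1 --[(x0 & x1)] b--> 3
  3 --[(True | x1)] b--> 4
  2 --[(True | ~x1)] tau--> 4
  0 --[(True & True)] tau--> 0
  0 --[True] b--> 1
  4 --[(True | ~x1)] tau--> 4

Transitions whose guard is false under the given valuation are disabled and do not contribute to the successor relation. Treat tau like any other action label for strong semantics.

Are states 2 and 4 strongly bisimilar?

Bisimulation quotient by refinement:
  round 0: {{0,1,2,3,4}}
  round 1: {{0},{1,3},{2,4}}
  round 2: {{0},{1},{2,4},{3}}
Fixed point at round 3; 4 class(es).
class of 2: {2,4}; class of 4: {2,4}

Answer: BISIMILAR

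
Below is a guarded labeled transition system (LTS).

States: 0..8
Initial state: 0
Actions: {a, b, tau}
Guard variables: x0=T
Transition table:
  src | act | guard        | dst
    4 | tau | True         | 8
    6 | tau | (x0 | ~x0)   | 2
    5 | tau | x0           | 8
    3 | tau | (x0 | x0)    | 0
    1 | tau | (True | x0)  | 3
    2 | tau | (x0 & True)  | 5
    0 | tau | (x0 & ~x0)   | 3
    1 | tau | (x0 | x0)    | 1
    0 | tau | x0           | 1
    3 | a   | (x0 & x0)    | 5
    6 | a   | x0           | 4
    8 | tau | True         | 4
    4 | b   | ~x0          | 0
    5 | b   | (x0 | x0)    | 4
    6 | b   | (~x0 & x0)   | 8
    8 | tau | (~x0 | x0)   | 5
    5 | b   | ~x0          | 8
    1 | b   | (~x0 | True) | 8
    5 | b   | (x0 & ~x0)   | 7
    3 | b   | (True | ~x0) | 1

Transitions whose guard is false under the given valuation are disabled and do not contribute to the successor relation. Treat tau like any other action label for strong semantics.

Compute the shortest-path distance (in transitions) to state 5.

Layered search for 5:
  depth 0: {0}
  depth 1: {1}
  depth 2: {3,8}
  depth 3: {4,5}
first hit 5 at d=3 via tau·b·tau

Answer: 3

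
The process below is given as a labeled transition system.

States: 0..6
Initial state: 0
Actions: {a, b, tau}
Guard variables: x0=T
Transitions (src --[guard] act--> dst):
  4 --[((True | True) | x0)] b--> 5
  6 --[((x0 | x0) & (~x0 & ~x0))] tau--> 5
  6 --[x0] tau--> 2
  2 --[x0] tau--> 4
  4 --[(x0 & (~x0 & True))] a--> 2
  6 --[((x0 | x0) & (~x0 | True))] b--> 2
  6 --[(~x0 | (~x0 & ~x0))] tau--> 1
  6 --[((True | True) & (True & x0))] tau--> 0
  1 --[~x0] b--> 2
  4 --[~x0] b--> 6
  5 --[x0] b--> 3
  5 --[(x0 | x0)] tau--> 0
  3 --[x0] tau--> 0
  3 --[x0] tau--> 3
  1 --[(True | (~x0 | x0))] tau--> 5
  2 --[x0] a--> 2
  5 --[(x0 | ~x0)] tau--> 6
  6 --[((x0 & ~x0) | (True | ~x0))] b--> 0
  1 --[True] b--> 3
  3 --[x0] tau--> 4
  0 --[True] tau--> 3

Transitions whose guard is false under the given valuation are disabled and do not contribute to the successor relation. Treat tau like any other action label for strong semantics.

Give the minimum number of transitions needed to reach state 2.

BFS to 2:
  depth 0: {0}
  depth 1: {3}
  depth 2: {4}
  depth 3: {5}
  depth 4: {6}
  depth 5: {2}
depth(2)=5, e.g. tau·tau·b·tau·b

Answer: 5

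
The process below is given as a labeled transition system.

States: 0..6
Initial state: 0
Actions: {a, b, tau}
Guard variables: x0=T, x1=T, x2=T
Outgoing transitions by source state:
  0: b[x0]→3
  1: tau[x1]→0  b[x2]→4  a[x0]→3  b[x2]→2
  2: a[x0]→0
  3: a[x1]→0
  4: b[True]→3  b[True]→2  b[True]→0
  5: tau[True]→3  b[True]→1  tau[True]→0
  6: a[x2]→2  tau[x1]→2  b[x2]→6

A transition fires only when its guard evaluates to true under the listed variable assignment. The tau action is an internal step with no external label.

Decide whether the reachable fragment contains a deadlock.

Answer: DEADLOCK-FREE

Analysis:
R = {0,3}
  0: b→3  [1 exit(s)]
  3: a→0  [1 exit(s)]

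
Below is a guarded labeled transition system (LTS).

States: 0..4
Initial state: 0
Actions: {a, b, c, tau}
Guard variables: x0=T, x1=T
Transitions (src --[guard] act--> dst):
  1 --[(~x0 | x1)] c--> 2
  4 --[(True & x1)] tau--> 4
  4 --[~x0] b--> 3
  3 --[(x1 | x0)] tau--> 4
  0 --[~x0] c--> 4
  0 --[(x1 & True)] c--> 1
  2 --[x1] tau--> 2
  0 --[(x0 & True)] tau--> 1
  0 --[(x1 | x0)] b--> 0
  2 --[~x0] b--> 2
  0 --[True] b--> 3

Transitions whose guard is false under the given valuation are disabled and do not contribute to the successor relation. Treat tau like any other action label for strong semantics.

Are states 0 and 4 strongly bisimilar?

Answer: NOT BISIMILAR

Analysis:
Bisimulation quotient by refinement:
  round 0: {{0,1,2,3,4}}
  round 1: {{0},{1},{2,3,4}}
Fixed point at round 2; 3 class(es).
[0]={0}  [4]={2,3,4}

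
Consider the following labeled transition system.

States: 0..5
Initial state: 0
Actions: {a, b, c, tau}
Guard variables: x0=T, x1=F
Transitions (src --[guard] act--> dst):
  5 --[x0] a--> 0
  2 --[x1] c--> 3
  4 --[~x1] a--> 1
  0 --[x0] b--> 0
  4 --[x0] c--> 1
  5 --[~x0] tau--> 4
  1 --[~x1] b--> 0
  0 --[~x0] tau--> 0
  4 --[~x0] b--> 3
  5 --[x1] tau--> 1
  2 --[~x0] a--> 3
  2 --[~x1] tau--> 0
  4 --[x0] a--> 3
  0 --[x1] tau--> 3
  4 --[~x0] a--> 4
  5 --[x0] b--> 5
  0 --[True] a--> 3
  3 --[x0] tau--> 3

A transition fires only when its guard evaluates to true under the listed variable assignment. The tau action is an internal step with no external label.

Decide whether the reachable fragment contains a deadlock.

Answer: DEADLOCK-FREE

Trace:
R = {0,3}
  0: a→3  b→0  [2 out]
  3: tau→3  [1 out]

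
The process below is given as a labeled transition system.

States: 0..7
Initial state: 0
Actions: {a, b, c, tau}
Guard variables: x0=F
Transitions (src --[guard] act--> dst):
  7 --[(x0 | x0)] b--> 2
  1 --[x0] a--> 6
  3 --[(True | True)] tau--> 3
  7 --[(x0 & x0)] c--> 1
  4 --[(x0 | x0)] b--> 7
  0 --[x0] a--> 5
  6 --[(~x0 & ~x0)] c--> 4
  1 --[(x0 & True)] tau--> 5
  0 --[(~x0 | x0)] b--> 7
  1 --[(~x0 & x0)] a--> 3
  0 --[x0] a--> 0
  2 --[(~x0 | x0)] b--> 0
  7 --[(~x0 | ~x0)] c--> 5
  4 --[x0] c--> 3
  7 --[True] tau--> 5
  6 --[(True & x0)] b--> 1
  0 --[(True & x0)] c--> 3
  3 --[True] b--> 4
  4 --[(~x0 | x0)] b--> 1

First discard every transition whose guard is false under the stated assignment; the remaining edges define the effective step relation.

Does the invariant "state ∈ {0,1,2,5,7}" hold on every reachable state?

Allowed set {0,1,2,5,7}
Reach set: {0,5,7}
  0: ✓
  5: ✓
  7: ✓

Answer: INVARIANT HOLDS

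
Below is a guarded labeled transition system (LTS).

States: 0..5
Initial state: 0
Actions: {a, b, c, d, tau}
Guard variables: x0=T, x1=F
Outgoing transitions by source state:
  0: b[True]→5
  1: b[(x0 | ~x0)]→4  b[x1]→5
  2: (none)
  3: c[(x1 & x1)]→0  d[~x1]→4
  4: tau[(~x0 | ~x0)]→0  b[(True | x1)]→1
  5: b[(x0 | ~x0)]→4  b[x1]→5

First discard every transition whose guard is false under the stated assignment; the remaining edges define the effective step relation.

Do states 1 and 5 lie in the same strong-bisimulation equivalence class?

Bisimulation quotient by refinement:
  round 0: {{0,1,2,3,4,5}}
  round 1: {{0,1,4,5},{2},{3}}
Fixed point at round 2; 3 class(es).
[1]={0,1,4,5}  [5]={0,1,4,5}

Answer: BISIMILAR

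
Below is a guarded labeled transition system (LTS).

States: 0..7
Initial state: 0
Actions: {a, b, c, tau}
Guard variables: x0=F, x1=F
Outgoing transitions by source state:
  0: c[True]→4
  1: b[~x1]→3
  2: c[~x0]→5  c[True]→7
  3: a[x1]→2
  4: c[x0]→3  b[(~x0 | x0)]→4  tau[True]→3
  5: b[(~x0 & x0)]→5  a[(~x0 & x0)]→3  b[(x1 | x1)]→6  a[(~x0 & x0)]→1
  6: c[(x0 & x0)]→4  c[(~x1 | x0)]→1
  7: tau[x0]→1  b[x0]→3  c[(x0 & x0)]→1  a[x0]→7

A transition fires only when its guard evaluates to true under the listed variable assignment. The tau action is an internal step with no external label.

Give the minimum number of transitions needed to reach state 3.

Answer: 2

Working:
Layered search for 3:
  Layer 0: {0}
  Layer 1: {4}
  Layer 2: {3}
first hit 3 at d=2 via c·tau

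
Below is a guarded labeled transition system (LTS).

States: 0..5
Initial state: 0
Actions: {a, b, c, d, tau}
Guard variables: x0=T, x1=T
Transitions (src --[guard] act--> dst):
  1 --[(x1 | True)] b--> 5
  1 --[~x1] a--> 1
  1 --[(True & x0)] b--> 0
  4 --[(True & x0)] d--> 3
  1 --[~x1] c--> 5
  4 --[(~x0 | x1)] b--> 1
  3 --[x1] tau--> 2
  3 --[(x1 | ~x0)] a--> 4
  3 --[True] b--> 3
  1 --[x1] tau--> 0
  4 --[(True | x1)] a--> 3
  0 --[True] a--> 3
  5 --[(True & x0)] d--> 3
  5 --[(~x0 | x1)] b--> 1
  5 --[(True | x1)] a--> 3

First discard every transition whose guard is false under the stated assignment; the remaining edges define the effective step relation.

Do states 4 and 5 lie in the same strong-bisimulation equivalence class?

Compute ~ classes (split until stable):
  P[0] = {{0,1,2,3,4,5}}
  P[1] = {{0},{1},{2},{3},{4,5}}
5 equivalence class(es) (converged in 2)
class of 4: {4,5}; class of 5: {4,5}

Answer: BISIMILAR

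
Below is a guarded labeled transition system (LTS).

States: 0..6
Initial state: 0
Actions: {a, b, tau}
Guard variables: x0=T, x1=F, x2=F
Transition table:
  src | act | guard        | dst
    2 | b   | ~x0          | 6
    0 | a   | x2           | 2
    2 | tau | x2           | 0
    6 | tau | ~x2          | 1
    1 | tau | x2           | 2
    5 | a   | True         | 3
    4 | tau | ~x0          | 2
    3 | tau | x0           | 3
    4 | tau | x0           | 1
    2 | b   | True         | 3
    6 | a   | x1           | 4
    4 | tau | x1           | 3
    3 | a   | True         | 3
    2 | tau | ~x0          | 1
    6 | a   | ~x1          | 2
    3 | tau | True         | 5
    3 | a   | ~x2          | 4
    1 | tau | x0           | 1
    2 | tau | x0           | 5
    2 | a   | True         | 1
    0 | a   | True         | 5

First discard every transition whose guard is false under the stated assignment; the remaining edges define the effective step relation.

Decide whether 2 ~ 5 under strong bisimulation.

Refine partition for ~:
  round 0: {{0,1,2,3,4,5,6}}
  round 1: {{0,5},{1,4},{2},{3,6}}
  round 2: {{0},{1,4},{2},{3},{5},{6}}
6 equivalence class(es) (converged in 3)
class of 2: {2}; class of 5: {5}

Answer: NOT BISIMILAR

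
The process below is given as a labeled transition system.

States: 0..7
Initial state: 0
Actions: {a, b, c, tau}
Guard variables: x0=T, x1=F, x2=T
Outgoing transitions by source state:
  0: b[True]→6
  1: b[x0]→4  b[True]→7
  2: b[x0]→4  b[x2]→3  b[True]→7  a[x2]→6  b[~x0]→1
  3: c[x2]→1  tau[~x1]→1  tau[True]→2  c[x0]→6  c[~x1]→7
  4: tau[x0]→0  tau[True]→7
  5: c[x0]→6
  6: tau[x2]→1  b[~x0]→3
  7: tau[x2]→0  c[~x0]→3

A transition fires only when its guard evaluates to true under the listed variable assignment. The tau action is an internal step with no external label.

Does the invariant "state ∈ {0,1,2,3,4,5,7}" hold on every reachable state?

Answer: INVARIANT VIOLATED at state 6

Working:
Inv-set: {0,1,2,3,4,5,7}
R = {0,1,4,6,7}
  0: ✓
  1: ✓
  4: ✓
  6: outside
  7: ✓
counterexample path to 6: b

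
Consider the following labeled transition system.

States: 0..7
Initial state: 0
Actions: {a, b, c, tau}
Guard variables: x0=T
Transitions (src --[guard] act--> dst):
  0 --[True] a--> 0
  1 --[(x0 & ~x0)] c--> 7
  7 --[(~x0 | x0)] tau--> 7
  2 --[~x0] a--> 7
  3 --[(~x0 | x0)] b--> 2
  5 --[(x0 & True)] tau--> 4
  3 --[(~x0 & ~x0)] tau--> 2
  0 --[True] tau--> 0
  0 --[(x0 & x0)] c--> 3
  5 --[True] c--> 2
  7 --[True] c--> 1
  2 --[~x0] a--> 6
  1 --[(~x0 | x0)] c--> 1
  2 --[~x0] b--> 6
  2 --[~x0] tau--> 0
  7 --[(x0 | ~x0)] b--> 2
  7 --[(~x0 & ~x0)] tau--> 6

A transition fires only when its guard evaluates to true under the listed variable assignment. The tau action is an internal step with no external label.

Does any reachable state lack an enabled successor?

Reach set: {0,2,3}
  0: a→0  c→3  tau→0  [3 out]
  2: ∅  [deadlock]
  3: b→2  [1 out]
trace reaching 2: c·b

Answer: DEADLOCK at state 2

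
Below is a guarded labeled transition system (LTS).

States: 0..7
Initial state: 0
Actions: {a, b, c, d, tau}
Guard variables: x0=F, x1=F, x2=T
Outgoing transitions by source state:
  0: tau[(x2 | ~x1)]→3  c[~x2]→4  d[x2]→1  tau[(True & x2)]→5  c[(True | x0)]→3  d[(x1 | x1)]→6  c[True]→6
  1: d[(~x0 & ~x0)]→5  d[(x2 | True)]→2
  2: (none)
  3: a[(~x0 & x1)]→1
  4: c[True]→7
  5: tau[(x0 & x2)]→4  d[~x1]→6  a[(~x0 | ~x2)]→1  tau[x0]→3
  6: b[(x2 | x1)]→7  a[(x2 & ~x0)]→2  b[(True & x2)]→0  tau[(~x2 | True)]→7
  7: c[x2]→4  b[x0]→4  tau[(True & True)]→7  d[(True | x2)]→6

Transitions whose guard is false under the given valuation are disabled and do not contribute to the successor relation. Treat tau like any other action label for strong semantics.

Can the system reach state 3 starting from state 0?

Answer: REACHABLE

Working:
After dropping false guards: 17 live edges.
L0 = {0}
L1 = {1,3,5,6}  cumulative {0,1,3,5,6}
L2 = {2,7}  cumulative {0,1,2,3,5,6,7}
L3 = {4}  cumulative {0,1,2,3,4,5,6,7}
R = {0,1,2,3,4,5,6,7}
witness 3: tau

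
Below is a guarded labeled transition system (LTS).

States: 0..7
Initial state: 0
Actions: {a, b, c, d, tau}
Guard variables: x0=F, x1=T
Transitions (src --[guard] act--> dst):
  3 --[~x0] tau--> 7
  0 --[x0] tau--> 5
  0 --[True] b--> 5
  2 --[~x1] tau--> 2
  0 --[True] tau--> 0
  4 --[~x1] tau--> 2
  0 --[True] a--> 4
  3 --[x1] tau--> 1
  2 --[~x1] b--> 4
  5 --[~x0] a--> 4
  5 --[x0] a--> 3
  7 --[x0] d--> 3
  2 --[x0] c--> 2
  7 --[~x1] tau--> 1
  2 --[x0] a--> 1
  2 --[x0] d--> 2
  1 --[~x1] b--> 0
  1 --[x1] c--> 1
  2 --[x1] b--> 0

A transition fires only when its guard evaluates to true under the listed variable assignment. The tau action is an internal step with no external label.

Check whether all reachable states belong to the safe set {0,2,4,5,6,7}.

Allowed set {0,2,4,5,6,7}
Reachable = {0,4,5}
  0: safe
  4: safe
  5: safe

Answer: INVARIANT HOLDS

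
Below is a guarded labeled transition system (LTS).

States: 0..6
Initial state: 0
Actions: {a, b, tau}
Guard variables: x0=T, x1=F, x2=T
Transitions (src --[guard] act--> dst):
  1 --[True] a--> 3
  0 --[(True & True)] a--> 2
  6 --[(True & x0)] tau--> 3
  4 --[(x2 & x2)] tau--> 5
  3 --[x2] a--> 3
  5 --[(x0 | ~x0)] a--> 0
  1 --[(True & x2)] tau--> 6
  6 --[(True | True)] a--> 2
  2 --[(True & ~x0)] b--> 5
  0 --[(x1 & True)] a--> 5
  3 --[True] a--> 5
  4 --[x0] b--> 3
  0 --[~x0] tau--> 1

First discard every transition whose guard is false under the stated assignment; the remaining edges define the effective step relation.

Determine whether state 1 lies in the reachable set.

10 transition(s) survive guard evaluation.
L0 = {0}
L1 = {2}  total {0,2}
R = {0,2}

Answer: UNREACHABLE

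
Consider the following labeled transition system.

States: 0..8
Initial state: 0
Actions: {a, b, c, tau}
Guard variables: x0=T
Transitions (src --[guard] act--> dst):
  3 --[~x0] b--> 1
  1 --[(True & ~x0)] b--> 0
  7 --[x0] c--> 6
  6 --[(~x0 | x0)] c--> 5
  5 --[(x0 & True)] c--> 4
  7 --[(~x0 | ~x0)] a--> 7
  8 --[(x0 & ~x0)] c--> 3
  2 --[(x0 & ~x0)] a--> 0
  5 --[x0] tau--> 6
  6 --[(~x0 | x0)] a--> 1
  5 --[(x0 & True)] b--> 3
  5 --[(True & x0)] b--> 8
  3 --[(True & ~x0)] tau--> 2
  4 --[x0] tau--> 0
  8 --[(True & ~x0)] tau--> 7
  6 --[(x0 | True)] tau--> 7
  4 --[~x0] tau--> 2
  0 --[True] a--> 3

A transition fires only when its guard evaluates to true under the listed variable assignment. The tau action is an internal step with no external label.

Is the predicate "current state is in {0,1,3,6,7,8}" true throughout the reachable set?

Allowed set {0,1,3,6,7,8}
R = {0,3}
  0: safe
  3: safe

Answer: INVARIANT HOLDS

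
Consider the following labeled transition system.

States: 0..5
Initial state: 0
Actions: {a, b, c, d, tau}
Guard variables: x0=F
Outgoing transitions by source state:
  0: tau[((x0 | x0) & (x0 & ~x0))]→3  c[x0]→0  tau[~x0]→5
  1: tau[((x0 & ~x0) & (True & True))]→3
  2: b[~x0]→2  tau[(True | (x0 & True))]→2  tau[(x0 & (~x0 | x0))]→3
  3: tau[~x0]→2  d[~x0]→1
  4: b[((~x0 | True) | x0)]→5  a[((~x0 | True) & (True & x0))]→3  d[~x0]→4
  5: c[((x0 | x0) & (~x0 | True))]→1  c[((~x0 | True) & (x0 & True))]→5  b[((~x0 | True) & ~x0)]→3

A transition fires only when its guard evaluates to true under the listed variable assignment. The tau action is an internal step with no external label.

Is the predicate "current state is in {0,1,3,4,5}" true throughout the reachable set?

Inv-set: {0,1,3,4,5}
Reachable = {0,1,2,3,5}
  0: ok
  1: ok
  2: ✗ unsafe
  3: ok
  5: ok
witness against invariant: tau·b·tau → 2

Answer: INVARIANT VIOLATED at state 2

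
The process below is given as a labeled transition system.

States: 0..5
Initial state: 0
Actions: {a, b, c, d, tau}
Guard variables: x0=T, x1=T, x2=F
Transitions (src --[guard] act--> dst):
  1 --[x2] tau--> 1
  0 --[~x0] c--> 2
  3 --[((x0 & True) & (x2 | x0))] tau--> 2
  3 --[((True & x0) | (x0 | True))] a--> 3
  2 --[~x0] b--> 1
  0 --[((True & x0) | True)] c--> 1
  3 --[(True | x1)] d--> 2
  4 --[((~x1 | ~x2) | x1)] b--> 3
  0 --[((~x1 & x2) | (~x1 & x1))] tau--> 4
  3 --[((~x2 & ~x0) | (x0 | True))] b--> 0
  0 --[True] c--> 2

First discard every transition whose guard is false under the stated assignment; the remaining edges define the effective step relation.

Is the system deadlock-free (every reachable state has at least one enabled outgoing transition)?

Answer: DEADLOCK at state 1

Trace:
R = {0,1,2}
  0: c→1  c→2  [deg 2]
  1: ∅  [STUCK]
  2: ∅  [STUCK]
trace reaching 1: c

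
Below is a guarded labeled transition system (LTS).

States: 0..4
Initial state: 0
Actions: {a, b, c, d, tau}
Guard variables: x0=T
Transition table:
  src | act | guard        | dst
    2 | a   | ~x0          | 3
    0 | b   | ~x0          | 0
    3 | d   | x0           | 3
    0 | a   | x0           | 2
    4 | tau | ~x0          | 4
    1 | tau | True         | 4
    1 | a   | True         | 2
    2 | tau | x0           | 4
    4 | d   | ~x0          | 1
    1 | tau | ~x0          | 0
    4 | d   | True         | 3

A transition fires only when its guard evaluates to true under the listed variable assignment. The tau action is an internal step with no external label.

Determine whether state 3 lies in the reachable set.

After dropping false guards: 6 live edges.
Layer 0: {0}
Layer 1: {2}  now seen {0,2}
Layer 2: {4}  now seen {0,2,4}
Layer 3: {3}  now seen {0,2,3,4}
Reach set: {0,2,3,4}
witness 3: a·tau·d

Answer: REACHABLE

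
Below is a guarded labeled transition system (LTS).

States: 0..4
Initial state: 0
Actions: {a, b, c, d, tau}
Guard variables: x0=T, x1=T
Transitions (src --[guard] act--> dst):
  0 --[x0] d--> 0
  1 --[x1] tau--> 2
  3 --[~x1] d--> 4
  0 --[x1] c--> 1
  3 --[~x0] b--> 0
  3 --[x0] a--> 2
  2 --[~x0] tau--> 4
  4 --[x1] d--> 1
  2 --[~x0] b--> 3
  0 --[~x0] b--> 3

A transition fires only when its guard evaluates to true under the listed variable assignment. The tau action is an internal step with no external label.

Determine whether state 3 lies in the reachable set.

Guard filter leaves 5 enabled edge(s).
L0 = {0}
L1 = {1}  total {0,1}
L2 = {2}  total {0,1,2}
Reach set: {0,1,2}

Answer: UNREACHABLE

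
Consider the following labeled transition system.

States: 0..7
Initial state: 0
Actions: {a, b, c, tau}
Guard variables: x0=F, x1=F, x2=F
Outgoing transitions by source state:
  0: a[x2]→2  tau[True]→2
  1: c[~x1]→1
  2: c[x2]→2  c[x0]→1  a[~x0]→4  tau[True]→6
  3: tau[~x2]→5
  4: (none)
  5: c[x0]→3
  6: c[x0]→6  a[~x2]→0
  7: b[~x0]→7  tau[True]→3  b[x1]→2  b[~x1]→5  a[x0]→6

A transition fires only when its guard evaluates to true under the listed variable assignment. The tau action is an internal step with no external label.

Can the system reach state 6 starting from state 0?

Answer: REACHABLE

Trace:
After dropping false guards: 9 live edges.
Layer 0: {0}
Layer 1: {2}  total {0,2}
Layer 2: {4,6}  total {0,2,4,6}
Reachable = {0,2,4,6}
Path to 6: tau·tau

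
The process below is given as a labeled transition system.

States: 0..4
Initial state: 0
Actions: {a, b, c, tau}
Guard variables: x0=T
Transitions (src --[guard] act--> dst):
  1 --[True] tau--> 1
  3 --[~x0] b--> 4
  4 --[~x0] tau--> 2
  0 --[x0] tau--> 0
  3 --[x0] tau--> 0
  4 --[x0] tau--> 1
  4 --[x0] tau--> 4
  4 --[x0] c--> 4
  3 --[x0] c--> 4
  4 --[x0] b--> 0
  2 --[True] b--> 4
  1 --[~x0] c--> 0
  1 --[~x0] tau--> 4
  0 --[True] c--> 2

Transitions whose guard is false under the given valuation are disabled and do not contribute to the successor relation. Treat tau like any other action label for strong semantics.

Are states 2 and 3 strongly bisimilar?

Refine partition for ~:
  P[0] = {{0,1,2,3,4}}
  P[1] = {{0,3},{1},{2},{4}}
  P[2] = {{0},{1},{2},{3},{4}}
Fixed point at round 3; 5 class(es).
[2]={2}  [3]={3}

Answer: NOT BISIMILAR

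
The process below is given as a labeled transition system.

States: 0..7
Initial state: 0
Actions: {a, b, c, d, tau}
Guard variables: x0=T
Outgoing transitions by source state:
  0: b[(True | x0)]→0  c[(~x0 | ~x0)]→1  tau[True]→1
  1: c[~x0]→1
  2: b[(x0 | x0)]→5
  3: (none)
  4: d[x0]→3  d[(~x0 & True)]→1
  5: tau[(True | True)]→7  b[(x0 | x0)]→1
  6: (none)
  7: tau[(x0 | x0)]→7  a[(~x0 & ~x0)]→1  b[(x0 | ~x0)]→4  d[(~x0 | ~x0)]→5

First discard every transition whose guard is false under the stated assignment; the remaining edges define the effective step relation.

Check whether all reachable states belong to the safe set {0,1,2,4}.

Answer: INVARIANT HOLDS

Trace:
Allowed set {0,1,2,4}
Reach set: {0,1}
  0: ok
  1: ok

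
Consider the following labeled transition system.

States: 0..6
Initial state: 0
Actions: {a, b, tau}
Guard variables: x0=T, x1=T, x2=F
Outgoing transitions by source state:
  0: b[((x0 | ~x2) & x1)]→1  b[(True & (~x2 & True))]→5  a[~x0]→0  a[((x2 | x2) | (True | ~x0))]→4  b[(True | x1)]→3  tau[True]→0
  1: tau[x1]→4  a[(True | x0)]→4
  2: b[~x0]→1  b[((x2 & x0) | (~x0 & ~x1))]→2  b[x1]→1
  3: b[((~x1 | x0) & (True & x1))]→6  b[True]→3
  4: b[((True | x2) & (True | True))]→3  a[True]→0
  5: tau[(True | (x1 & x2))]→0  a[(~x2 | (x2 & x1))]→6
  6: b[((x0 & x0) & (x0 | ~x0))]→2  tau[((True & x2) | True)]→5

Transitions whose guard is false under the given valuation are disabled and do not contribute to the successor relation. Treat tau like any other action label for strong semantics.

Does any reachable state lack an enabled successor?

Reach set: {0,1,2,3,4,5,6}
  0: a→4  b→1  b→3  b→5  tau→0  [5 out]
  1: a→4  tau→4  [2 out]
  2: b→1  [1 out]
  3: b→3  b→6  [2 out]
  4: a→0  b→3  [2 out]
  5: a→6  tau→0  [2 out]
  6: b→2  tau→5  [2 out]

Answer: DEADLOCK-FREE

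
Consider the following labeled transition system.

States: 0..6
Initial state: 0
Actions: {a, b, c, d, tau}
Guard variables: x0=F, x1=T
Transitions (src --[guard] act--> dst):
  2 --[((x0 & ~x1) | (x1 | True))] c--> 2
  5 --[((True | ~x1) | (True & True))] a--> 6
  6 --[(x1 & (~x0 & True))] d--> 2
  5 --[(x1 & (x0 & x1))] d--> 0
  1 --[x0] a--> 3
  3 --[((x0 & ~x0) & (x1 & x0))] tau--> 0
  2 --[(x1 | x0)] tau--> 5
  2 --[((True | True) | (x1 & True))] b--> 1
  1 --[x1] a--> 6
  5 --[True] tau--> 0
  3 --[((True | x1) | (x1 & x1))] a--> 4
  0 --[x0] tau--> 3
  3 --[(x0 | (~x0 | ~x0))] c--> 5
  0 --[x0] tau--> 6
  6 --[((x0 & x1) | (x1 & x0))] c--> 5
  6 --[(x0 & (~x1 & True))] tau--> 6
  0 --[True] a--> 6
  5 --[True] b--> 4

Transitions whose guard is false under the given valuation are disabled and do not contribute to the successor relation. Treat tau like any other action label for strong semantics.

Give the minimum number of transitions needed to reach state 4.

Answer: 4

Trace:
BFS to 4:
  depth 0: {0}
  depth 1: {6}
  depth 2: {2}
  depth 3: {1,5}
  depth 4: {4}
depth(4)=4, e.g. a·d·tau·b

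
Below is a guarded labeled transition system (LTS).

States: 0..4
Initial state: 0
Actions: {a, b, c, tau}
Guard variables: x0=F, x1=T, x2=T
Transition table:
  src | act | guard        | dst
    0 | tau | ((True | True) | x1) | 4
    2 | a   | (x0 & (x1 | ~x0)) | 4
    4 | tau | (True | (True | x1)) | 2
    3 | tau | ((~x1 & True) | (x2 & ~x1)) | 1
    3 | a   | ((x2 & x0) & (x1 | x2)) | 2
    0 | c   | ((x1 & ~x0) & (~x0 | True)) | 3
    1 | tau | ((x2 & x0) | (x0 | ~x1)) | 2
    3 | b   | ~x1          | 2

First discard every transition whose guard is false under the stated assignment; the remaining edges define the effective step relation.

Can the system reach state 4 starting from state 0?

Answer: REACHABLE

Analysis:
After dropping false guards: 3 live edges.
L0 = {0}
L1 = {3,4}  total {0,3,4}
L2 = {2}  total {0,2,3,4}
R = {0,2,3,4}
witness 4: tau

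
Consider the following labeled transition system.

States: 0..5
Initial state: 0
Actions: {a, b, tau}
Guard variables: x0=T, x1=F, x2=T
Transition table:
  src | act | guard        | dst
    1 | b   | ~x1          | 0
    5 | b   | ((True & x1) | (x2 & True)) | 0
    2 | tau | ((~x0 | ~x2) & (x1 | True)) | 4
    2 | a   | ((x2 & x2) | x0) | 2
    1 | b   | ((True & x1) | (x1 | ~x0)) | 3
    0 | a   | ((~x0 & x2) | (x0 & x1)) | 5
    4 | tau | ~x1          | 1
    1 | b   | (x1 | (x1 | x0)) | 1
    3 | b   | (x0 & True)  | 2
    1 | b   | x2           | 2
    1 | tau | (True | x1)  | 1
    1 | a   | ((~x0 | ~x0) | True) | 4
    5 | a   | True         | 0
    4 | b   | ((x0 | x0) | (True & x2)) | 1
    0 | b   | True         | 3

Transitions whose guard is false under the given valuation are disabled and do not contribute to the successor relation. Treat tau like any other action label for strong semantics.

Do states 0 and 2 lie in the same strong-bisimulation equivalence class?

Refine partition for ~:
  round 0: {{0,1,2,3,4,5}}
  round 1: {{0,3},{1},{2},{4},{5}}
  round 2: {{0},{1},{2},{3},{4},{5}}
stable after 3 split(s): 6 block(s)
[0]={0}  [2]={2}

Answer: NOT BISIMILAR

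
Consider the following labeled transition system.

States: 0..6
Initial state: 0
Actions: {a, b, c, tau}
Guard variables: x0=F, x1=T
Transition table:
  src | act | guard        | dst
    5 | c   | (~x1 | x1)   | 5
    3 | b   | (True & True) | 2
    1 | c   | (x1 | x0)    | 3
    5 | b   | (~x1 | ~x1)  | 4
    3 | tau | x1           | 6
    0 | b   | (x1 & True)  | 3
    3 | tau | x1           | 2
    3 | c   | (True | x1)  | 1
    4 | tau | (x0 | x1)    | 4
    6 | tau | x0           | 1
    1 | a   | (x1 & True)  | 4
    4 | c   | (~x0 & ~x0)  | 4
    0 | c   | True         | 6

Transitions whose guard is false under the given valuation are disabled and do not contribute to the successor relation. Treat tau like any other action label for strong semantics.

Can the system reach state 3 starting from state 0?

Answer: REACHABLE

Working:
Guard filter leaves 11 enabled edge(s).
Layer 0: {0}
Layer 1: {3,6}  cumulative {0,3,6}
Layer 2: {1,2}  cumulative {0,1,2,3,6}
Layer 3: {4}  cumulative {0,1,2,3,4,6}
R = {0,1,2,3,4,6}
trace reaching 3: b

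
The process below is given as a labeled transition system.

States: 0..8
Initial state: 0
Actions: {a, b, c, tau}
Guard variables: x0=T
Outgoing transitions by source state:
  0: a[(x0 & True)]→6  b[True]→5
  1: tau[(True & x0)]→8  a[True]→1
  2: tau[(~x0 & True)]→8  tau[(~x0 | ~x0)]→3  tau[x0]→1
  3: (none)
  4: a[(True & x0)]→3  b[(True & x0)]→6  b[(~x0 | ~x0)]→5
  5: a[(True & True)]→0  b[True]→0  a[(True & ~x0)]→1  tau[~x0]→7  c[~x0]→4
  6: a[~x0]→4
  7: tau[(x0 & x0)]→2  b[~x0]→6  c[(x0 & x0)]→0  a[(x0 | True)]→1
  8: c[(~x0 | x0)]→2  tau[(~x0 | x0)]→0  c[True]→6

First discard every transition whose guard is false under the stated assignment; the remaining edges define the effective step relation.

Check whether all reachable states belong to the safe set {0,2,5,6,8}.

Answer: INVARIANT HOLDS

Analysis:
Safe = {0,2,5,6,8}
R = {0,5,6}
  0: safe
  5: safe
  6: safe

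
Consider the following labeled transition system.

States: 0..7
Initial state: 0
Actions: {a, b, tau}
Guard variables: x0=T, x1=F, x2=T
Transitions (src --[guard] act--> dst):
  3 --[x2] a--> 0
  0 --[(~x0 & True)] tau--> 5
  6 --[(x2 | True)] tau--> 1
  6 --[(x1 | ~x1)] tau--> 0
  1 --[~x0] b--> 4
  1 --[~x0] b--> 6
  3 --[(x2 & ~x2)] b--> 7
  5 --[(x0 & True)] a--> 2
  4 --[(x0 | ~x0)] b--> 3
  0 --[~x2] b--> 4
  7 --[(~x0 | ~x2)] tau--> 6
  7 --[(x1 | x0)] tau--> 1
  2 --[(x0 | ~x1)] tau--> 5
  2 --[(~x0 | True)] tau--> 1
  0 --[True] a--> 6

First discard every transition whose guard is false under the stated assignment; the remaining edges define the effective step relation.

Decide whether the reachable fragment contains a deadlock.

Answer: DEADLOCK at state 1

Trace:
Reach set: {0,1,6}
  0: a→6  [deg 1]
  1: ∅  [deadlock]
  6: tau→0  tau→1  [deg 2]
Path to 1: a·tau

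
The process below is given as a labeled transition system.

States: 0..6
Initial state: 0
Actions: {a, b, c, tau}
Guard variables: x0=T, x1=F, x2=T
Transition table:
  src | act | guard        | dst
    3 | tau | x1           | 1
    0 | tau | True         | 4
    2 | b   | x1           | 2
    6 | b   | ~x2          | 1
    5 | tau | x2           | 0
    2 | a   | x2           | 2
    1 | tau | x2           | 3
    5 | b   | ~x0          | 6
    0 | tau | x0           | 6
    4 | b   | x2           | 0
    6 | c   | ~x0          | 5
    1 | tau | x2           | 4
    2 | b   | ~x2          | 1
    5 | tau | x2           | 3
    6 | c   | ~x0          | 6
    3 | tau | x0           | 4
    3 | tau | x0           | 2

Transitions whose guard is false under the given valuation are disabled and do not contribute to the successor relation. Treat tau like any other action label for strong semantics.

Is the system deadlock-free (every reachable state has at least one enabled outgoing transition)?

Answer: DEADLOCK at state 6

Working:
Reach set: {0,4,6}
  0: tau→4  tau→6  [deg 2]
  4: b→0  [deg 1]
  6: ∅  [deadlock]
Path to 6: tau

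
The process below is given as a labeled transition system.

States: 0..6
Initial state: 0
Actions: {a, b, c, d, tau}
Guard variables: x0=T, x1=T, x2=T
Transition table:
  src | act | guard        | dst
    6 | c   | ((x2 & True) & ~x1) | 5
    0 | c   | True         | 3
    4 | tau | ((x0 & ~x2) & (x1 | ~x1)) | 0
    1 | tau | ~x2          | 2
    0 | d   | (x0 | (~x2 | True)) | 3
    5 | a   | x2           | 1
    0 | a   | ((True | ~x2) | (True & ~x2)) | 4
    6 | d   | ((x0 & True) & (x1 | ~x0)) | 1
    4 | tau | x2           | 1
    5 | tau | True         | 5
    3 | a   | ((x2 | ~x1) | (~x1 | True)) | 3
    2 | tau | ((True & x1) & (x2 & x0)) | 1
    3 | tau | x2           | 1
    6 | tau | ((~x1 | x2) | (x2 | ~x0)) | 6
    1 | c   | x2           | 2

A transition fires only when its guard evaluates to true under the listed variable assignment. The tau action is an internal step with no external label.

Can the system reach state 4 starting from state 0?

Answer: REACHABLE

Analysis:
Guard filter leaves 12 enabled edge(s).
depth 0: {0}
depth 1: {3,4}  now seen {0,3,4}
depth 2: {1}  now seen {0,1,3,4}
depth 3: {2}  now seen {0,1,2,3,4}
Reach set: {0,1,2,3,4}
Path to 4: a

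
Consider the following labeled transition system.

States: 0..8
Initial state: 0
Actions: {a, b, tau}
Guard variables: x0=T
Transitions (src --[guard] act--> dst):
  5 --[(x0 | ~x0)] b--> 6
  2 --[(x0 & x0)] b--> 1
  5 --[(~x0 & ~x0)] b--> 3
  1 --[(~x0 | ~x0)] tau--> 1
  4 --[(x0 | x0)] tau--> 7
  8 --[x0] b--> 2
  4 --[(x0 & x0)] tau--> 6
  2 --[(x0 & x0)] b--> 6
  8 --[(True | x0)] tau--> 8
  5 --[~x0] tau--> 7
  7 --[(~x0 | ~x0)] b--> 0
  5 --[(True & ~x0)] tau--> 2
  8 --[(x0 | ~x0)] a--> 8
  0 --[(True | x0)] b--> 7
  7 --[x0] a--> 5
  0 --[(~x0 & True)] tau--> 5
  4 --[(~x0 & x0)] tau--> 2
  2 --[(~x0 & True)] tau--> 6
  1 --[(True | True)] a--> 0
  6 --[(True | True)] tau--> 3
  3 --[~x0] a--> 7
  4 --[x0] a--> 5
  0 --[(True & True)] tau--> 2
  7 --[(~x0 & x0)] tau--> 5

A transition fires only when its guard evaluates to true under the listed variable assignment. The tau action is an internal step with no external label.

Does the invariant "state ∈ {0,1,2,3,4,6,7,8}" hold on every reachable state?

Answer: INVARIANT VIOLATED at state 5

Working:
Inv-set: {0,1,2,3,4,6,7,8}
Reach set: {0,1,2,3,5,6,7}
  0: ✓
  1: ✓
  2: ✓
  3: ✓
  5: outside
  6: ✓
  7: ✓
reach 5 via b·a — violates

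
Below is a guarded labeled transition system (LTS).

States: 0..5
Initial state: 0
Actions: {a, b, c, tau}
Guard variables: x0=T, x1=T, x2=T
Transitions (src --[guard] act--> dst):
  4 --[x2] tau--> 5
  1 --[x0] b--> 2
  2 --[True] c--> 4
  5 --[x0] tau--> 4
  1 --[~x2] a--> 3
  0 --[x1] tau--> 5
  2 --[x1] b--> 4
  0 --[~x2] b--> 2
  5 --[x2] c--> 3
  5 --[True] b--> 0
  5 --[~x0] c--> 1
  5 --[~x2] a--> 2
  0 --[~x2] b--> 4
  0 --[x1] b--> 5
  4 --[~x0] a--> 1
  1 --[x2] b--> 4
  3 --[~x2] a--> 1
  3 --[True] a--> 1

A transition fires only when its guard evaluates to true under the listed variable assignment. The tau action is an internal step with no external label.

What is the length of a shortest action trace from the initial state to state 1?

Breadth-first toward 1:
  Layer 0: {0}
  Layer 1: {5}
  Layer 2: {3,4}
  Layer 3: {1}
depth(1)=3, e.g. b·c·a

Answer: 3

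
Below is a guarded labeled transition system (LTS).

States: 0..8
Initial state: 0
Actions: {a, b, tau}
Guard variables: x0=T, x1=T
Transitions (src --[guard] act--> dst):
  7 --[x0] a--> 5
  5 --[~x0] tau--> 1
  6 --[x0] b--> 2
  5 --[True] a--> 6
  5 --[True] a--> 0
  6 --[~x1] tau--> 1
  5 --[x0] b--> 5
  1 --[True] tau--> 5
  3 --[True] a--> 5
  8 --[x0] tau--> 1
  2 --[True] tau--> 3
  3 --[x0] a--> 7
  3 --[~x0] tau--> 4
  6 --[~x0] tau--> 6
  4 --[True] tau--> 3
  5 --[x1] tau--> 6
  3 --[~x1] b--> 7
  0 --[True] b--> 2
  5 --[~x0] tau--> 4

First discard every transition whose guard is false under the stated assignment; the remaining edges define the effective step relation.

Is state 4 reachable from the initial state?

Answer: UNREACHABLE

Working:
After dropping false guards: 13 live edges.
depth 0: {0}
depth 1: {2}  cumulative {0,2}
depth 2: {3}  cumulative {0,2,3}
depth 3: {5,7}  cumulative {0,2,3,5,7}
depth 4: {6}  cumulative {0,2,3,5,6,7}
Reachable = {0,2,3,5,6,7}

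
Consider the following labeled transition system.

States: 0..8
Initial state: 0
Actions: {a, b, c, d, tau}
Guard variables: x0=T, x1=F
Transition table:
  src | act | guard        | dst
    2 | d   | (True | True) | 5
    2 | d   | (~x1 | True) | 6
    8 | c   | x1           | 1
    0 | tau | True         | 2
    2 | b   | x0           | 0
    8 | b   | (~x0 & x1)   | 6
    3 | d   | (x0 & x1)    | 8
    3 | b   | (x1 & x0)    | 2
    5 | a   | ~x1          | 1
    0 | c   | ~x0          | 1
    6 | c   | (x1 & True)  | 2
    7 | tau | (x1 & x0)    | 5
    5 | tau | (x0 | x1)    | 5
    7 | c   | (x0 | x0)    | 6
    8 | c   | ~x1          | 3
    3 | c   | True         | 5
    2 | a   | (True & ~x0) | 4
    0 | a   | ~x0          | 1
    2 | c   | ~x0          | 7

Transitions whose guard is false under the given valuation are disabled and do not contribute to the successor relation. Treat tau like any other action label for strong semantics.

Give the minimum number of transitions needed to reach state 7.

Answer: UNREACHABLE

Working:
BFS to 7:
  depth 0: {0}
  depth 1: {2}
  depth 2: {5,6}
  depth 3: {1}
7 never appears.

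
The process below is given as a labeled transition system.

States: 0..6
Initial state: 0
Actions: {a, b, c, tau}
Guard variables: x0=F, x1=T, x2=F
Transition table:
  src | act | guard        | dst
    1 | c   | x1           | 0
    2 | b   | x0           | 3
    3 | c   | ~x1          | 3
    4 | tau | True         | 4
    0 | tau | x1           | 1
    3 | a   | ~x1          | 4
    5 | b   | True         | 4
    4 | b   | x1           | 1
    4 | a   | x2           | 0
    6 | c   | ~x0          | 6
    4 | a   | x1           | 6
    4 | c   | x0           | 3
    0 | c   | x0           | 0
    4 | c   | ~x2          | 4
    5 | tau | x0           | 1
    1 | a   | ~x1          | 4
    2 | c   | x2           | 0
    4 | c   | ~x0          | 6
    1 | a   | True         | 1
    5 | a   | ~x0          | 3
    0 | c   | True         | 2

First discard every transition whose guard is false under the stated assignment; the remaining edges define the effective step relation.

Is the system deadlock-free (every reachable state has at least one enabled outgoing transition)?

R = {0,1,2}
  0: c→2  tau→1  [deg 2]
  1: a→1  c→0  [deg 2]
  2: ∅  [STUCK]
witness 2: c

Answer: DEADLOCK at state 2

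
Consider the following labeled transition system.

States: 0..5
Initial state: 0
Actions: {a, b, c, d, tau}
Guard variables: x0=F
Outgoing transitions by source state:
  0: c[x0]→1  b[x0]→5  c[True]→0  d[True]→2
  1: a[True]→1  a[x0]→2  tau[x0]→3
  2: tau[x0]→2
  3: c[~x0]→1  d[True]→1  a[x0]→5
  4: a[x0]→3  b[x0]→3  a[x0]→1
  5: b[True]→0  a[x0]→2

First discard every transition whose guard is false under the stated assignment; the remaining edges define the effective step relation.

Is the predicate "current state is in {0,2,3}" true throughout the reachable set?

Safe = {0,2,3}
Reachable = {0,2}
  0: ✓
  2: ✓

Answer: INVARIANT HOLDS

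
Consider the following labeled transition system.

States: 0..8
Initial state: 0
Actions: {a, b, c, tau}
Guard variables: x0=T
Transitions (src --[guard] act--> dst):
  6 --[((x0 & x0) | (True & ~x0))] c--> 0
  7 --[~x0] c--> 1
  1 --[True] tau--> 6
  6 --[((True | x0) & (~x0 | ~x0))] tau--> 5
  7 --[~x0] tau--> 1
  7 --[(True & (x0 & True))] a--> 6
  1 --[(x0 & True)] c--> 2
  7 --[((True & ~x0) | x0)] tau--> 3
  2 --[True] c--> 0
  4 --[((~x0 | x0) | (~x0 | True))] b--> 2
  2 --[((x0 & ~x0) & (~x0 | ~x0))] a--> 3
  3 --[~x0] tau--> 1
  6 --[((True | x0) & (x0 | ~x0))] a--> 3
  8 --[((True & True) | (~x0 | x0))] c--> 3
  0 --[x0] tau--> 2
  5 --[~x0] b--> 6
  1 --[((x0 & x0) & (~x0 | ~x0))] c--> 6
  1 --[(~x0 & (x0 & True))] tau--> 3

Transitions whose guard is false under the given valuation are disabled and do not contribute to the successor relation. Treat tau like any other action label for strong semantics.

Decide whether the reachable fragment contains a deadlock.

Reach set: {0,2}
  0: tau→2  [1 exit(s)]
  2: c→0  [1 exit(s)]

Answer: DEADLOCK-FREE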